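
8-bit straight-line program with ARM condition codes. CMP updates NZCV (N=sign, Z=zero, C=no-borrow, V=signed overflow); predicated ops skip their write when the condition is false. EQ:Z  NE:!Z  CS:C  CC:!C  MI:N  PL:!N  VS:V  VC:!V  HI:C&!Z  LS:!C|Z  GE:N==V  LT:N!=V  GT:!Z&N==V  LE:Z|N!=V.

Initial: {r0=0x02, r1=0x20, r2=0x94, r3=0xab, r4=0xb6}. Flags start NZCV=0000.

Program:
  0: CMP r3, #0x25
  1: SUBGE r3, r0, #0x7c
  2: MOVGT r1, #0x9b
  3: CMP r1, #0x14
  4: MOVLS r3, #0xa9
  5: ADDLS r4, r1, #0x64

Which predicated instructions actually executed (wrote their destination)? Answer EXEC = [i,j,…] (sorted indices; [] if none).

0: ✓ CMP  NZCV=1010
1: · SUBGE
2: · MOVGT
3: ✓ CMP  NZCV=0010
4: · MOVLS
5: · ADDLS

EXEC = []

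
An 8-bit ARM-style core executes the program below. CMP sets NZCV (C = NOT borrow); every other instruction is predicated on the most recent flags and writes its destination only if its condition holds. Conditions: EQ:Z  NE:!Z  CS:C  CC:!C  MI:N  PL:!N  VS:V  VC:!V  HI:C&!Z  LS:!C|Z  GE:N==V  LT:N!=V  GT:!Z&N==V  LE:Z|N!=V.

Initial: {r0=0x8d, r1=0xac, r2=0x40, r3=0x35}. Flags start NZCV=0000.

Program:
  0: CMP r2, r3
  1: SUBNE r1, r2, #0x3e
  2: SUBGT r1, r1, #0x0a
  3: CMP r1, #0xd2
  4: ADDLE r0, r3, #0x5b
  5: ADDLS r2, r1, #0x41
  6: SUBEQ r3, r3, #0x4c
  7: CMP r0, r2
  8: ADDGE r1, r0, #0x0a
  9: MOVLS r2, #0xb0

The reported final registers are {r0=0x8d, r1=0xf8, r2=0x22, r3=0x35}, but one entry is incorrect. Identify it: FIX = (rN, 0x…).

0: ✓ CMP  NZCV=0010
1: ✓ SUBNE  r1←0x02
2: ✓ SUBGT  r1←0xf8
3: ✓ CMP  NZCV=0010
4: · ADDLE
5: · ADDLS
6: · SUBEQ
7: ✓ CMP  NZCV=0011
8: · ADDGE
9: · MOVLS

FIX = (r2, 0x40)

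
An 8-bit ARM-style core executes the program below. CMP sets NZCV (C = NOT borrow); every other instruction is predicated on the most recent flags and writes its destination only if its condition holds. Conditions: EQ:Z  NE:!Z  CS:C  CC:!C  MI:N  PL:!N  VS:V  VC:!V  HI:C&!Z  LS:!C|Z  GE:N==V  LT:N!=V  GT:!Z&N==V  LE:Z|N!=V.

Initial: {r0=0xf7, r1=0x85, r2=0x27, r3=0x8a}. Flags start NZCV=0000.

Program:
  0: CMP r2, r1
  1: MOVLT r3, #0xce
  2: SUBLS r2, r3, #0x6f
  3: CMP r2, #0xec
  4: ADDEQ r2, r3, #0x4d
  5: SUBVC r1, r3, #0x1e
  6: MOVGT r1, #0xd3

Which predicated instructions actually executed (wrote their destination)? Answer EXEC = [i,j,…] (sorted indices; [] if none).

EXEC = [2,5,6]

0: ✓ CMP  NZCV=1001
1: · MOVLT
2: ✓ SUBLS  r2←0x1b
3: ✓ CMP  NZCV=0000
4: · ADDEQ
5: ✓ SUBVC  r1←0x6c
6: ✓ MOVGT  r1←0xd3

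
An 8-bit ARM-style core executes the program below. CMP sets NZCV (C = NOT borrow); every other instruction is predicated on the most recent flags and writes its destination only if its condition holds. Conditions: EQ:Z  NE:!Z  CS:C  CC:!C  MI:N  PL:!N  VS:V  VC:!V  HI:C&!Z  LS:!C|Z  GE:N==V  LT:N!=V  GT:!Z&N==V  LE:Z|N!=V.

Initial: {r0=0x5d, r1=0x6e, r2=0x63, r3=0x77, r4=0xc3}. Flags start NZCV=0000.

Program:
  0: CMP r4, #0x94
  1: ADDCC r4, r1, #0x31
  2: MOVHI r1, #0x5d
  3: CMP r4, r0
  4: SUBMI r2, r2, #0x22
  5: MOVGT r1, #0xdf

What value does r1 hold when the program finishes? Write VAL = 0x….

VAL = 0x5d

[0] flags=0010 → (cmp)
[1] flags=0010 CC?F → skip
[2] flags=0010 HI?T → r1=0x5d
[3] flags=0011 → (cmp)
[4] flags=0011 MI?F → skip
[5] flags=0011 GT?F → skip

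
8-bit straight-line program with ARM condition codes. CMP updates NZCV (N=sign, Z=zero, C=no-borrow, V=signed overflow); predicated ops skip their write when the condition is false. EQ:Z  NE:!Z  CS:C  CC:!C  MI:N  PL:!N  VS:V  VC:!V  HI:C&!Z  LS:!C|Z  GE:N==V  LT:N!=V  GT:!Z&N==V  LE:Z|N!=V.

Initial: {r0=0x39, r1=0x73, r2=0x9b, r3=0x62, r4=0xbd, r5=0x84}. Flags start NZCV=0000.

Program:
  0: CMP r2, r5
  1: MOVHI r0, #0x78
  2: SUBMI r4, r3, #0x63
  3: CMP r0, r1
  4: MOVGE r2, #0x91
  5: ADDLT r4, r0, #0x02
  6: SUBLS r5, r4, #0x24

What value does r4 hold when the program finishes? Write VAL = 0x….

[0] flags=0010 → (cmp)
[1] flags=0010 HI?T → r0=0x78
[2] flags=0010 MI?F → skip
[3] flags=0010 → (cmp)
[4] flags=0010 GE?T → r2=0x91
[5] flags=0010 LT?F → skip
[6] flags=0010 LS?F → skip

VAL = 0xbd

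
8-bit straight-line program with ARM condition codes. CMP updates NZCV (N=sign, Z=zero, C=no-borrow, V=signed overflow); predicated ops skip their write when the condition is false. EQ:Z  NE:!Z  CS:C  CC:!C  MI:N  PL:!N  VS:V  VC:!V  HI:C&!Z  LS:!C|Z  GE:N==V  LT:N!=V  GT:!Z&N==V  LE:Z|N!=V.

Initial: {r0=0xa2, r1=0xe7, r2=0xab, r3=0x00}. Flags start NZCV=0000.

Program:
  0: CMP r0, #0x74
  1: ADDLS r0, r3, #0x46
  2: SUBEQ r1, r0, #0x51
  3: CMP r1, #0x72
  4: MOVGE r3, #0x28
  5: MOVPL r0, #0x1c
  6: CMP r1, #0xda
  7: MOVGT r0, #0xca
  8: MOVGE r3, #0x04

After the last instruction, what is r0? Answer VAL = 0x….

VAL = 0xca

0: ✓ CMP  NZCV=0011
1: · ADDLS
2: · SUBEQ
3: ✓ CMP  NZCV=0011
4: · MOVGE
5: ✓ MOVPL  r0←0x1c
6: ✓ CMP  NZCV=0010
7: ✓ MOVGT  r0←0xca
8: ✓ MOVGE  r3←0x04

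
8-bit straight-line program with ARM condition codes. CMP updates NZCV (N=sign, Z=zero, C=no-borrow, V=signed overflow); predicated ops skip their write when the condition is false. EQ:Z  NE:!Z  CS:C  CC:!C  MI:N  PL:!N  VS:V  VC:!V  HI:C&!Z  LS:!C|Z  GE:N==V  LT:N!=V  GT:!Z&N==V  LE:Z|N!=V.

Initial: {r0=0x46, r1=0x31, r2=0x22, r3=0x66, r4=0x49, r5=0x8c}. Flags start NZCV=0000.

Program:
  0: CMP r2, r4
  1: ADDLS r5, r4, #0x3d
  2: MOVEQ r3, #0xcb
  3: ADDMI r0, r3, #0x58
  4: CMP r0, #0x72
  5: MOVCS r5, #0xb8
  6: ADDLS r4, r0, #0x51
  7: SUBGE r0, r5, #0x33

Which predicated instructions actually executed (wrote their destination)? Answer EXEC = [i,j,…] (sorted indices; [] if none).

EXEC = [1,3,5]

0: ✓ CMP  NZCV=1000
1: ✓ ADDLS  r5←0x86
2: · MOVEQ
3: ✓ ADDMI  r0←0xbe
4: ✓ CMP  NZCV=0011
5: ✓ MOVCS  r5←0xb8
6: · ADDLS
7: · SUBGE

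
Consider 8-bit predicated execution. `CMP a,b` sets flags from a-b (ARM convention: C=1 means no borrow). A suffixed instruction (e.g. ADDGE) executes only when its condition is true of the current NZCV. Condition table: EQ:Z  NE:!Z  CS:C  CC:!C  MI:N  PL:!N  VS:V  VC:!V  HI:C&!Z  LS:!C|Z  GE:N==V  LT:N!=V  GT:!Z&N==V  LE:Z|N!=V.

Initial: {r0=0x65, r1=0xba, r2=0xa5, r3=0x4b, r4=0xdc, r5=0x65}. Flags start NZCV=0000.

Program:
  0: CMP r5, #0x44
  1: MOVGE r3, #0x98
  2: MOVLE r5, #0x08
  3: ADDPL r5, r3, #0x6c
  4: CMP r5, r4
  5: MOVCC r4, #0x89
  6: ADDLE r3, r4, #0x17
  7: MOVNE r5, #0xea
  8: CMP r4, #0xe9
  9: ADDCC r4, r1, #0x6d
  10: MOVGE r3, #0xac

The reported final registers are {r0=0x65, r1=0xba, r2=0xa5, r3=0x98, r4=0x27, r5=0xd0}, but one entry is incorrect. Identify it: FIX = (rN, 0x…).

[0] flags=0010 → (cmp)
[1] flags=0010 GE?T → r3=0x98
[2] flags=0010 LE?F → skip
[3] flags=0010 PL?T → r5=0x04
[4] flags=0000 → (cmp)
[5] flags=0000 CC?T → r4=0x89
[6] flags=0000 LE?F → skip
[7] flags=0000 NE?T → r5=0xea
[8] flags=1000 → (cmp)
[9] flags=1000 CC?T → r4=0x27
[10] flags=1000 GE?F → skip

FIX = (r5, 0xea)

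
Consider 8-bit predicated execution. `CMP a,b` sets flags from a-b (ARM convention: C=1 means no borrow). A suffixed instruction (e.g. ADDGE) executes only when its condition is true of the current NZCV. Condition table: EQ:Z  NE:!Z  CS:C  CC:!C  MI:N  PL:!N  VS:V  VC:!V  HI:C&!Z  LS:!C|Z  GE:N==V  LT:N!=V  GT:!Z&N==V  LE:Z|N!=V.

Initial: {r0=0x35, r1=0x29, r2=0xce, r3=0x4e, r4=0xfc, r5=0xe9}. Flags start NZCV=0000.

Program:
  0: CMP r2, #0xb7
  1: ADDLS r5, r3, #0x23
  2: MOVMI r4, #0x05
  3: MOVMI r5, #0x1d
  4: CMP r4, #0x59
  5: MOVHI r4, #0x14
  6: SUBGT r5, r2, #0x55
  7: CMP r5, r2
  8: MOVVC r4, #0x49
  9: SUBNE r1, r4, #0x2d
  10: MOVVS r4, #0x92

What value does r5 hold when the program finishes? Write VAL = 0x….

[0] flags=0010 → (cmp)
[1] flags=0010 LS?F → skip
[2] flags=0010 MI?F → skip
[3] flags=0010 MI?F → skip
[4] flags=1010 → (cmp)
[5] flags=1010 HI?T → r4=0x14
[6] flags=1010 GT?F → skip
[7] flags=0010 → (cmp)
[8] flags=0010 VC?T → r4=0x49
[9] flags=0010 NE?T → r1=0x1c
[10] flags=0010 VS?F → skip

VAL = 0xe9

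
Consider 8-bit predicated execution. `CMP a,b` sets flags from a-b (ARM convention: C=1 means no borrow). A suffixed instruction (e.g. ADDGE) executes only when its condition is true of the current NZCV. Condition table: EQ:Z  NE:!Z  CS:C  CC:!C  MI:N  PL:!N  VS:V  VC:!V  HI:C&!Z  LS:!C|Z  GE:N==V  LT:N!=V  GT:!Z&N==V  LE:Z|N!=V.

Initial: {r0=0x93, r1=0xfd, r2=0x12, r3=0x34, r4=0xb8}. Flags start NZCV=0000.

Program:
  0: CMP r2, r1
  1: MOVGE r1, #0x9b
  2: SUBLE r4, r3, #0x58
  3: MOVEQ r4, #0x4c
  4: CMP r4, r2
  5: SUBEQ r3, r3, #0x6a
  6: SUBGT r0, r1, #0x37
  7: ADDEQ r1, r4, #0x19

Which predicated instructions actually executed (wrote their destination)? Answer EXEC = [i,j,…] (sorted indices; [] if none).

EXEC = [1]

0: ✓ CMP  NZCV=0000
1: ✓ MOVGE  r1←0x9b
2: · SUBLE
3: · MOVEQ
4: ✓ CMP  NZCV=1010
5: · SUBEQ
6: · SUBGT
7: · ADDEQ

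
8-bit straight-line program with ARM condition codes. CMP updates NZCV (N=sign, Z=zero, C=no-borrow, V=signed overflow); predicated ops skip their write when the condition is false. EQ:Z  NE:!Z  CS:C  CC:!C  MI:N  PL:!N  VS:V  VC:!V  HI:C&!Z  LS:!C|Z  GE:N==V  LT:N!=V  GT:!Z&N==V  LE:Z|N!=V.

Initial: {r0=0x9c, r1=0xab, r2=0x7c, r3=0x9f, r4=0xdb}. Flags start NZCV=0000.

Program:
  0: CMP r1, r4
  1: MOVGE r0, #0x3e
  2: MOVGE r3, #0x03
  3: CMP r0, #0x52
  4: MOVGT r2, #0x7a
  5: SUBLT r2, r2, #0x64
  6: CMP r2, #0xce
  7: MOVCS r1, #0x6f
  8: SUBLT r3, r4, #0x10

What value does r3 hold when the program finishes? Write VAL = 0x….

VAL = 0x9f

0: ✓ CMP  NZCV=1000
1: · MOVGE
2: · MOVGE
3: ✓ CMP  NZCV=0011
4: · MOVGT
5: ✓ SUBLT  r2←0x18
6: ✓ CMP  NZCV=0000
7: · MOVCS
8: · SUBLT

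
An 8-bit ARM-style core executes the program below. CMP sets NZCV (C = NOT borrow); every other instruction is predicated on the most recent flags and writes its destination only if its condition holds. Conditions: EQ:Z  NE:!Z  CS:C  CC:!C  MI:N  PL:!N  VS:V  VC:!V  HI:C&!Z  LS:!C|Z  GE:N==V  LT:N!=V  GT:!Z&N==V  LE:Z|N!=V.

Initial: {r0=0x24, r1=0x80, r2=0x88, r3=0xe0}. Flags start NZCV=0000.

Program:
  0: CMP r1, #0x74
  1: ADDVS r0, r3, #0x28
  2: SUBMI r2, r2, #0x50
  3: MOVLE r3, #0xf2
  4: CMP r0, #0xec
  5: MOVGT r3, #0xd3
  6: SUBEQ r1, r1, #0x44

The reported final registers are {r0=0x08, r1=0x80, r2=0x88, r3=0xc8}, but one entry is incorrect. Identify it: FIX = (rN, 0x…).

0: ✓ CMP  NZCV=0011
1: ✓ ADDVS  r0←0x08
2: · SUBMI
3: ✓ MOVLE  r3←0xf2
4: ✓ CMP  NZCV=0000
5: ✓ MOVGT  r3←0xd3
6: · SUBEQ

FIX = (r3, 0xd3)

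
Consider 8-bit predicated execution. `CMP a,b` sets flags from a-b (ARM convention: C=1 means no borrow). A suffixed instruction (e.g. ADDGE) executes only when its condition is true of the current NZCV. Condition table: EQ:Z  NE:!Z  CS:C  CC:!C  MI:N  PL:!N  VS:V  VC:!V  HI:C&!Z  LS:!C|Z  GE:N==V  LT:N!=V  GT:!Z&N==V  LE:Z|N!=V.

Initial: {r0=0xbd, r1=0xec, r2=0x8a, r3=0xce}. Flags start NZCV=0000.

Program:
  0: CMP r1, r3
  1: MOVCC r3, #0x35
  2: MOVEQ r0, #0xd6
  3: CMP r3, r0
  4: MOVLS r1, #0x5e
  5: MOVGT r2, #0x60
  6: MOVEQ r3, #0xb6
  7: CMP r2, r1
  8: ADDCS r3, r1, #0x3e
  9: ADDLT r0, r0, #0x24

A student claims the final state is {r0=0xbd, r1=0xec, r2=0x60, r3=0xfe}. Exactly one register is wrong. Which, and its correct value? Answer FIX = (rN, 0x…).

0: ✓ CMP  NZCV=0010
1: · MOVCC
2: · MOVEQ
3: ✓ CMP  NZCV=0010
4: · MOVLS
5: ✓ MOVGT  r2←0x60
6: · MOVEQ
7: ✓ CMP  NZCV=0000
8: · ADDCS
9: · ADDLT

FIX = (r3, 0xce)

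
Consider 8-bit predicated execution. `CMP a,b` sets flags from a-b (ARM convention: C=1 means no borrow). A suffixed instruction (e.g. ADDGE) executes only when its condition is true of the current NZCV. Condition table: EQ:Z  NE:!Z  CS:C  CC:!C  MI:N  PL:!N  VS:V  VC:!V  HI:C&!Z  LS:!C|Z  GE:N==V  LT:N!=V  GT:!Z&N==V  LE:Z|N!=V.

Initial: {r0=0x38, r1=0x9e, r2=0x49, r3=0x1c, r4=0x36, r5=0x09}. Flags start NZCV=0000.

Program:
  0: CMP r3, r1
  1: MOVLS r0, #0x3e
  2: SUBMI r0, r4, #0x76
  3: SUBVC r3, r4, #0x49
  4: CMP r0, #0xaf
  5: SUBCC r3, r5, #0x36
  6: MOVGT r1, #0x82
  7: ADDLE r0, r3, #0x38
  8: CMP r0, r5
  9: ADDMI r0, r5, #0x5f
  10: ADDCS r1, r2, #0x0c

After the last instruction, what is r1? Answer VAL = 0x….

0: ✓ CMP  NZCV=0000
1: ✓ MOVLS  r0←0x3e
2: · SUBMI
3: ✓ SUBVC  r3←0xed
4: ✓ CMP  NZCV=1001
5: ✓ SUBCC  r3←0xd3
6: ✓ MOVGT  r1←0x82
7: · ADDLE
8: ✓ CMP  NZCV=0010
9: · ADDMI
10: ✓ ADDCS  r1←0x55

VAL = 0x55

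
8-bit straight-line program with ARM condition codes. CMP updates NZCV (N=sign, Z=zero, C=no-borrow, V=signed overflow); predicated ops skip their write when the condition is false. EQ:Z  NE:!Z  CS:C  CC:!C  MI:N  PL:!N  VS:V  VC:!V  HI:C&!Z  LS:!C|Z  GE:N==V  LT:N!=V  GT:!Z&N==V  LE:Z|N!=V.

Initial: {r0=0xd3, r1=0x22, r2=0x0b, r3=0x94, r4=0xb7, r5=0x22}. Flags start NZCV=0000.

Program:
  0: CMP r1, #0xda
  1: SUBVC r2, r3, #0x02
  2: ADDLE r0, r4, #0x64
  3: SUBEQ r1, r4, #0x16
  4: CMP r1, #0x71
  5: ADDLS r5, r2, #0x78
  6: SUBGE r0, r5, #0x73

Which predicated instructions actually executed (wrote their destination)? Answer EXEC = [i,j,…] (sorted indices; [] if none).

EXEC = [1,5]

0: ✓ CMP  NZCV=0000
1: ✓ SUBVC  r2←0x92
2: · ADDLE
3: · SUBEQ
4: ✓ CMP  NZCV=1000
5: ✓ ADDLS  r5←0x0a
6: · SUBGE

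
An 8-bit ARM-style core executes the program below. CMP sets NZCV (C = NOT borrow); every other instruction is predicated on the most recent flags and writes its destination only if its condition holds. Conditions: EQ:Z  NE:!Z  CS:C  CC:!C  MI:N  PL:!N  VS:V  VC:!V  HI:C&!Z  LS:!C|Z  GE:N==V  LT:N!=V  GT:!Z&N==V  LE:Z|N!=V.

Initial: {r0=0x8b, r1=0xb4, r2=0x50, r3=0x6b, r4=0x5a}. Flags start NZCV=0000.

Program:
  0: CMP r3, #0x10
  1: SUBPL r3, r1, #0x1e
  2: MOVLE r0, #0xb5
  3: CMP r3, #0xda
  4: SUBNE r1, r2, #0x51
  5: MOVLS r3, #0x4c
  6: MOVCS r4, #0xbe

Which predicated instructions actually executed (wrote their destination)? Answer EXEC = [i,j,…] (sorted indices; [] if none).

0: ✓ CMP  NZCV=0010
1: ✓ SUBPL  r3←0x96
2: · MOVLE
3: ✓ CMP  NZCV=1000
4: ✓ SUBNE  r1←0xff
5: ✓ MOVLS  r3←0x4c
6: · MOVCS

EXEC = [1,4,5]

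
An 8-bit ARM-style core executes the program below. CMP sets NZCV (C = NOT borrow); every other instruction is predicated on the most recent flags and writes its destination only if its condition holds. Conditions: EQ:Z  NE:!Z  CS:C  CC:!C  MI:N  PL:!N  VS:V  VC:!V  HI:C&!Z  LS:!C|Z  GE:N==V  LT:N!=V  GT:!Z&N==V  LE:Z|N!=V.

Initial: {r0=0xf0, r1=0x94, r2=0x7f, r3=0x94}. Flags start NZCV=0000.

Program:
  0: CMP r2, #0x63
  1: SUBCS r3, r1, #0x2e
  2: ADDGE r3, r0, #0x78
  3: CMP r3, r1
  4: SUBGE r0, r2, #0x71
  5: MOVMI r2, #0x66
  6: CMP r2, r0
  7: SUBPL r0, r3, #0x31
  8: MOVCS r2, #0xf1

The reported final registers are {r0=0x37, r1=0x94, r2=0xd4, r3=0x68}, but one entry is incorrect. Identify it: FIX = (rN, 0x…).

FIX = (r2, 0xf1)

[0] flags=0010 → (cmp)
[1] flags=0010 CS?T → r3=0x66
[2] flags=0010 GE?T → r3=0x68
[3] flags=1001 → (cmp)
[4] flags=1001 GE?T → r0=0x0e
[5] flags=1001 MI?T → r2=0x66
[6] flags=0010 → (cmp)
[7] flags=0010 PL?T → r0=0x37
[8] flags=0010 CS?T → r2=0xf1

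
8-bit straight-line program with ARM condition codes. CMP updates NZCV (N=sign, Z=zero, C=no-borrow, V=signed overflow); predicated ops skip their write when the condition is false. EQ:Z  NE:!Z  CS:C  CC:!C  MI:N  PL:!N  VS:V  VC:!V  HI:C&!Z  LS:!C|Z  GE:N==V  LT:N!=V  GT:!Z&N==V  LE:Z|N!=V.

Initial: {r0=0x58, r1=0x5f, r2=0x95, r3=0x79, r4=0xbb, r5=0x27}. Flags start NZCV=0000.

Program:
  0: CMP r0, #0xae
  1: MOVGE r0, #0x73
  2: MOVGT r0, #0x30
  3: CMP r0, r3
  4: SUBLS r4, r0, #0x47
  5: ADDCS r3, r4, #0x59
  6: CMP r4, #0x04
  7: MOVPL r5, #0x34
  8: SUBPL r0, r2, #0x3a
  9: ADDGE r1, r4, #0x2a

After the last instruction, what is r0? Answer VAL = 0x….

[0] flags=1001 → (cmp)
[1] flags=1001 GE?T → r0=0x73
[2] flags=1001 GT?T → r0=0x30
[3] flags=1000 → (cmp)
[4] flags=1000 LS?T → r4=0xe9
[5] flags=1000 CS?F → skip
[6] flags=1010 → (cmp)
[7] flags=1010 PL?F → skip
[8] flags=1010 PL?F → skip
[9] flags=1010 GE?F → skip

VAL = 0x30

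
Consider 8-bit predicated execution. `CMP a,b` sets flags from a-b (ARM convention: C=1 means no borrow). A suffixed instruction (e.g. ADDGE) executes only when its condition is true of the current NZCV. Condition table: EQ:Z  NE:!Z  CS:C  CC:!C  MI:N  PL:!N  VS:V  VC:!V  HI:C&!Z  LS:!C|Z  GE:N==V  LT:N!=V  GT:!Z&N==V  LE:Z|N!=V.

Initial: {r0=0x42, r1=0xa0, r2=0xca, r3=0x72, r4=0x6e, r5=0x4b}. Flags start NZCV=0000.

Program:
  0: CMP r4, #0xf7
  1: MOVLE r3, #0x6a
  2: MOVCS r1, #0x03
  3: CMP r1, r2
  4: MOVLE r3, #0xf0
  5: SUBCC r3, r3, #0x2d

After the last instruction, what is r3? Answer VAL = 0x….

VAL = 0xc3

0: ✓ CMP  NZCV=0000
1: · MOVLE
2: · MOVCS
3: ✓ CMP  NZCV=1000
4: ✓ MOVLE  r3←0xf0
5: ✓ SUBCC  r3←0xc3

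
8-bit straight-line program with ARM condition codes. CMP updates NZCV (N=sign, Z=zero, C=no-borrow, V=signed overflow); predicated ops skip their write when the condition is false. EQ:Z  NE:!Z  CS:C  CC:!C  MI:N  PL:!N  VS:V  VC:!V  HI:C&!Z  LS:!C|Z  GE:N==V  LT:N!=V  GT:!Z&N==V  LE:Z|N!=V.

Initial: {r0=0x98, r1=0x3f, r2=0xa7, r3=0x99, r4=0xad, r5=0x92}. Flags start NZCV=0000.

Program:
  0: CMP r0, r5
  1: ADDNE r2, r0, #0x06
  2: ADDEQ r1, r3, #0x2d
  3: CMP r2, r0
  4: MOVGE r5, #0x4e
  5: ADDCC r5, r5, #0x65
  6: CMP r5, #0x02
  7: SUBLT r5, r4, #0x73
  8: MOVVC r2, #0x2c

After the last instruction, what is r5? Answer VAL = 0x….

VAL = 0x4e

0: ✓ CMP  NZCV=0010
1: ✓ ADDNE  r2←0x9e
2: · ADDEQ
3: ✓ CMP  NZCV=0010
4: ✓ MOVGE  r5←0x4e
5: · ADDCC
6: ✓ CMP  NZCV=0010
7: · SUBLT
8: ✓ MOVVC  r2←0x2c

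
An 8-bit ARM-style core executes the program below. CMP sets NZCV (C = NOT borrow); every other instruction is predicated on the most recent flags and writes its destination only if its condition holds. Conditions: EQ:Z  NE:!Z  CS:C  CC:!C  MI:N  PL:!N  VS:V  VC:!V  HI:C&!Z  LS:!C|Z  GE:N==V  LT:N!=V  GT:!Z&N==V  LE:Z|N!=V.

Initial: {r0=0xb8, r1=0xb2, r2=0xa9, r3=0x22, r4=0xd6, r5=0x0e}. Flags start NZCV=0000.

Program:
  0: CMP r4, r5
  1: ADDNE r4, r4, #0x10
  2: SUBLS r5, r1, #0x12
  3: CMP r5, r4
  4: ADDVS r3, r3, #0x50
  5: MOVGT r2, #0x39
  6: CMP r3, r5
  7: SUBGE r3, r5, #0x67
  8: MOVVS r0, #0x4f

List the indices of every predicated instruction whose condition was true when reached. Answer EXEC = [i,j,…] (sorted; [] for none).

[0] flags=1010 → (cmp)
[1] flags=1010 NE?T → r4=0xe6
[2] flags=1010 LS?F → skip
[3] flags=0000 → (cmp)
[4] flags=0000 VS?F → skip
[5] flags=0000 GT?T → r2=0x39
[6] flags=0010 → (cmp)
[7] flags=0010 GE?T → r3=0xa7
[8] flags=0010 VS?F → skip

EXEC = [1,5,7]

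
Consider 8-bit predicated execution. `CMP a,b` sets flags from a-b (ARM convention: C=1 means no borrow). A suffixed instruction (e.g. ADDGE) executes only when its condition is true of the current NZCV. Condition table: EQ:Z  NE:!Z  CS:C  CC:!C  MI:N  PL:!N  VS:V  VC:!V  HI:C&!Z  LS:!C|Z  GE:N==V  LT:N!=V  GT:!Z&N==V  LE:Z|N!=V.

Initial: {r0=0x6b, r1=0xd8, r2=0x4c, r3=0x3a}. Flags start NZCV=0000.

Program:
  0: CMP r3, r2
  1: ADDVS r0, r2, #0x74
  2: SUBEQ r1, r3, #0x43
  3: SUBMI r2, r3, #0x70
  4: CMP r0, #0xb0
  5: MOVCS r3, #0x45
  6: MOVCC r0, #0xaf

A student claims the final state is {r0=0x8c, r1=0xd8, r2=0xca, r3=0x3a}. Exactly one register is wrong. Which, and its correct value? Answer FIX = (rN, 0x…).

FIX = (r0, 0xaf)

[0] flags=1000 → (cmp)
[1] flags=1000 VS?F → skip
[2] flags=1000 EQ?F → skip
[3] flags=1000 MI?T → r2=0xca
[4] flags=1001 → (cmp)
[5] flags=1001 CS?F → skip
[6] flags=1001 CC?T → r0=0xaf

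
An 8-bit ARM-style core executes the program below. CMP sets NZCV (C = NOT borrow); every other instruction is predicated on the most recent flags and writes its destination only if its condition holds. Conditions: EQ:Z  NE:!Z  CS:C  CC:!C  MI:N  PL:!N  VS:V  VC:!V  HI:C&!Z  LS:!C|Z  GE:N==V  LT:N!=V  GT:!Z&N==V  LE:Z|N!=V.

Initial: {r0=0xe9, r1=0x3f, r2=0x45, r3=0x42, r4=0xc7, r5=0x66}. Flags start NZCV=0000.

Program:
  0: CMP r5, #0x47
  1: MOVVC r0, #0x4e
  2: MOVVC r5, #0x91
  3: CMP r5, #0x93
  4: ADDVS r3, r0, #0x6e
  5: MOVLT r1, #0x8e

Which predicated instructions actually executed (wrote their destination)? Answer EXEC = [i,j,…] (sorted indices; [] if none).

0: ✓ CMP  NZCV=0010
1: ✓ MOVVC  r0←0x4e
2: ✓ MOVVC  r5←0x91
3: ✓ CMP  NZCV=1000
4: · ADDVS
5: ✓ MOVLT  r1←0x8e

EXEC = [1,2,5]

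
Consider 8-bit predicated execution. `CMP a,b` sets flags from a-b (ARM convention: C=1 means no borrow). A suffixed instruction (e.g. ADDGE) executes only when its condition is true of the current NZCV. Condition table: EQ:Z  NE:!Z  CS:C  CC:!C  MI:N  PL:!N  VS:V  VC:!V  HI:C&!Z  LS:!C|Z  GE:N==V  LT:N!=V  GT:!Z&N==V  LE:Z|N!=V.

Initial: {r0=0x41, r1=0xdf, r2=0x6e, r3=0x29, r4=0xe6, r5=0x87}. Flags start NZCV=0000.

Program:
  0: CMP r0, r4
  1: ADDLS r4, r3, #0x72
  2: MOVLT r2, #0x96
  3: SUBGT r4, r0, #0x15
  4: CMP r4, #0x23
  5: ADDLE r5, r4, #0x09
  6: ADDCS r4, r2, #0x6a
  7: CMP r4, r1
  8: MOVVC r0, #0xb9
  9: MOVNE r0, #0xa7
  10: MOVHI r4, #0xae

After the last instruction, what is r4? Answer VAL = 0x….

VAL = 0xd8

0: ✓ CMP  NZCV=0000
1: ✓ ADDLS  r4←0x9b
2: · MOVLT
3: ✓ SUBGT  r4←0x2c
4: ✓ CMP  NZCV=0010
5: · ADDLE
6: ✓ ADDCS  r4←0xd8
7: ✓ CMP  NZCV=1000
8: ✓ MOVVC  r0←0xb9
9: ✓ MOVNE  r0←0xa7
10: · MOVHI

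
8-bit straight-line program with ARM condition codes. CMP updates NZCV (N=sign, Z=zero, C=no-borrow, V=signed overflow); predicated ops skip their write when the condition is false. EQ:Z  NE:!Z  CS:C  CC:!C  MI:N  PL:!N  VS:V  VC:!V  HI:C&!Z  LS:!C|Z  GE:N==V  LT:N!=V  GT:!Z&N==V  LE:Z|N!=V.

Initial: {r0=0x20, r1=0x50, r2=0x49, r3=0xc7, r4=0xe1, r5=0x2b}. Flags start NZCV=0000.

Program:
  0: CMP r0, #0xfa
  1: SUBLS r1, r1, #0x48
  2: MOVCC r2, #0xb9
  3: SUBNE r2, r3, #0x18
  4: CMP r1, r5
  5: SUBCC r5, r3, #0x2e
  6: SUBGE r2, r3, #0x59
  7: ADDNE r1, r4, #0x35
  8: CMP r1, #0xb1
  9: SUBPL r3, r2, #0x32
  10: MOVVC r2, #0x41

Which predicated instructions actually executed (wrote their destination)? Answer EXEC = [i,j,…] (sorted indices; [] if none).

[0] flags=0000 → (cmp)
[1] flags=0000 LS?T → r1=0x08
[2] flags=0000 CC?T → r2=0xb9
[3] flags=0000 NE?T → r2=0xaf
[4] flags=1000 → (cmp)
[5] flags=1000 CC?T → r5=0x99
[6] flags=1000 GE?F → skip
[7] flags=1000 NE?T → r1=0x16
[8] flags=0000 → (cmp)
[9] flags=0000 PL?T → r3=0x7d
[10] flags=0000 VC?T → r2=0x41

EXEC = [1,2,3,5,7,9,10]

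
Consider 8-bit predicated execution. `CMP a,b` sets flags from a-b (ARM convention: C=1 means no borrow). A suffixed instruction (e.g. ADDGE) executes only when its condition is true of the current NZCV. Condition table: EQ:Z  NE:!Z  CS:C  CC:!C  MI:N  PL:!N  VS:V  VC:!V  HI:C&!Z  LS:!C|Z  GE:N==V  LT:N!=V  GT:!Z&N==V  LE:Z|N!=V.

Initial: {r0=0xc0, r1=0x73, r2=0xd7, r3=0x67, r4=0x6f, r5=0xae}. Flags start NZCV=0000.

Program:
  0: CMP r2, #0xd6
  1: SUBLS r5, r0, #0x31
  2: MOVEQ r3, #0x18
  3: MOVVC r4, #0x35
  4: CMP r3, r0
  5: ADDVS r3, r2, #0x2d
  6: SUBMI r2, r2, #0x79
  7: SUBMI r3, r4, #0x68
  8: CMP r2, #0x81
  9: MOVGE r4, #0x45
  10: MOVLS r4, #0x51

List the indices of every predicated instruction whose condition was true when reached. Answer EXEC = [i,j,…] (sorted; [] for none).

[0] flags=0010 → (cmp)
[1] flags=0010 LS?F → skip
[2] flags=0010 EQ?F → skip
[3] flags=0010 VC?T → r4=0x35
[4] flags=1001 → (cmp)
[5] flags=1001 VS?T → r3=0x04
[6] flags=1001 MI?T → r2=0x5e
[7] flags=1001 MI?T → r3=0xcd
[8] flags=1001 → (cmp)
[9] flags=1001 GE?T → r4=0x45
[10] flags=1001 LS?T → r4=0x51

EXEC = [3,5,6,7,9,10]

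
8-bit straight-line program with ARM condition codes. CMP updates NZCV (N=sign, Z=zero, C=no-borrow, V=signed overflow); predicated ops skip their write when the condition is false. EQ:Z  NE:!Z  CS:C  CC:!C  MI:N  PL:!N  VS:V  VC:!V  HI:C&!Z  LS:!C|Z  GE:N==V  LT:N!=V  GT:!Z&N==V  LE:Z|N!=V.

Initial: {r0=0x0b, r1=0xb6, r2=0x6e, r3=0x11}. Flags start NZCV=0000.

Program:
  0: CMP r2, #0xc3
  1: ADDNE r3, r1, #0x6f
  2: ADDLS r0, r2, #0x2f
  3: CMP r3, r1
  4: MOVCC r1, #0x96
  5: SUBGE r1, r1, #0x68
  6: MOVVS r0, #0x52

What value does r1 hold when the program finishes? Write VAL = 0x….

[0] flags=1001 → (cmp)
[1] flags=1001 NE?T → r3=0x25
[2] flags=1001 LS?T → r0=0x9d
[3] flags=0000 → (cmp)
[4] flags=0000 CC?T → r1=0x96
[5] flags=0000 GE?T → r1=0x2e
[6] flags=0000 VS?F → skip

VAL = 0x2e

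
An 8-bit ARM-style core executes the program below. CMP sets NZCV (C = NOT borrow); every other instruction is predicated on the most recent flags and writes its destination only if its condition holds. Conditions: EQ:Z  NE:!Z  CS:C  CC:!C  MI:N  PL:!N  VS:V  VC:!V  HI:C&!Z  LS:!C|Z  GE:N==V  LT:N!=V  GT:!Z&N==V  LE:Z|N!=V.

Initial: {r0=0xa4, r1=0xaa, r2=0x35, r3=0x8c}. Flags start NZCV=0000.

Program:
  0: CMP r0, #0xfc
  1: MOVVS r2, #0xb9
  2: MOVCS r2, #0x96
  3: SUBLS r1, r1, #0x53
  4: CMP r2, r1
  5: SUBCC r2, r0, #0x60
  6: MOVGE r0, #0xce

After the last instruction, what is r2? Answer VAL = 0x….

VAL = 0x44

[0] flags=1000 → (cmp)
[1] flags=1000 VS?F → skip
[2] flags=1000 CS?F → skip
[3] flags=1000 LS?T → r1=0x57
[4] flags=1000 → (cmp)
[5] flags=1000 CC?T → r2=0x44
[6] flags=1000 GE?F → skip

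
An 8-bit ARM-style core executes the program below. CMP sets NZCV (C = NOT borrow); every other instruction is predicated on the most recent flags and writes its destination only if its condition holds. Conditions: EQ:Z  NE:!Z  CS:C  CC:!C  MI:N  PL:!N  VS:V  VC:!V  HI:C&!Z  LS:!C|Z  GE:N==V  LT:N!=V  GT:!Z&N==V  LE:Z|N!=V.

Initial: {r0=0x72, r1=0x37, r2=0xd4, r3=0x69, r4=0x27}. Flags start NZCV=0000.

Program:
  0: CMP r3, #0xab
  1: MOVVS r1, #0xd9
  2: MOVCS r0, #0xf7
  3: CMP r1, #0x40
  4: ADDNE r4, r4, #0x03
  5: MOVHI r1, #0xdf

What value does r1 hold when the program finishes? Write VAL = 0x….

0: ✓ CMP  NZCV=1001
1: ✓ MOVVS  r1←0xd9
2: · MOVCS
3: ✓ CMP  NZCV=1010
4: ✓ ADDNE  r4←0x2a
5: ✓ MOVHI  r1←0xdf

VAL = 0xdf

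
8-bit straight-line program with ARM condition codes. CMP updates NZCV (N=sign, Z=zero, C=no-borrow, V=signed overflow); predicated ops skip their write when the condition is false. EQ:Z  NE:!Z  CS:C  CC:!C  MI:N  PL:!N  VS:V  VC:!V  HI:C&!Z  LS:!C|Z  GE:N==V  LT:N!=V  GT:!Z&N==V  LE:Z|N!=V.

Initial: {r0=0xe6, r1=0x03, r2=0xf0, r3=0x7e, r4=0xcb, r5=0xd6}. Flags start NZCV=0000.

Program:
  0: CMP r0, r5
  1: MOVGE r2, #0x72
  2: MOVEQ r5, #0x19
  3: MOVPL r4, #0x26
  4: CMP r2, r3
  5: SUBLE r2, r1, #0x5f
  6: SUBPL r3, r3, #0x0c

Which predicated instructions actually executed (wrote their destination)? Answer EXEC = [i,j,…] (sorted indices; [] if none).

EXEC = [1,3,5]

0: ✓ CMP  NZCV=0010
1: ✓ MOVGE  r2←0x72
2: · MOVEQ
3: ✓ MOVPL  r4←0x26
4: ✓ CMP  NZCV=1000
5: ✓ SUBLE  r2←0xa4
6: · SUBPL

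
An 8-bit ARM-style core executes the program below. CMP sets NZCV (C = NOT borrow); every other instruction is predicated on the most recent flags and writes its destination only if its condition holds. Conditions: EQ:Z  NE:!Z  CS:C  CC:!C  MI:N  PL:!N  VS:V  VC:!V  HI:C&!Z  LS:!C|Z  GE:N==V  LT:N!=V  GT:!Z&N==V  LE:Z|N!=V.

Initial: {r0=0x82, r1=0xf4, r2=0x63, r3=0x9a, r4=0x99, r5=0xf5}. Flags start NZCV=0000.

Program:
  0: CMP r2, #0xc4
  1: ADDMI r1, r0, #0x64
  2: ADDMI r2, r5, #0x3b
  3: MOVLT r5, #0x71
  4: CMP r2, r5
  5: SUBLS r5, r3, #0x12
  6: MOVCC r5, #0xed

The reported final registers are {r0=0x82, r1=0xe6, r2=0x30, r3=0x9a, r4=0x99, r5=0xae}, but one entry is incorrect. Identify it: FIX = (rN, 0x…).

FIX = (r5, 0xed)

[0] flags=1001 → (cmp)
[1] flags=1001 MI?T → r1=0xe6
[2] flags=1001 MI?T → r2=0x30
[3] flags=1001 LT?F → skip
[4] flags=0000 → (cmp)
[5] flags=0000 LS?T → r5=0x88
[6] flags=0000 CC?T → r5=0xed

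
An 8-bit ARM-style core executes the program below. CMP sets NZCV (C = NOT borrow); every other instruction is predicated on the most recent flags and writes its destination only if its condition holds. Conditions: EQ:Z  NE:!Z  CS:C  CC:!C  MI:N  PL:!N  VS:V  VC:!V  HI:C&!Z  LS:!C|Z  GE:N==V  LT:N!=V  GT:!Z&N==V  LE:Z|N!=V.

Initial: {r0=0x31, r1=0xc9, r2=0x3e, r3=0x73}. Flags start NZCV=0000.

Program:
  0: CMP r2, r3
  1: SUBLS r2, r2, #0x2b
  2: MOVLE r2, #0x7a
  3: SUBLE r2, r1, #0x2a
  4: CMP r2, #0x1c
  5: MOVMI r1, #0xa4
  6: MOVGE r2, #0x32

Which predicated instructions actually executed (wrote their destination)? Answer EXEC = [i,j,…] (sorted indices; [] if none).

0: ✓ CMP  NZCV=1000
1: ✓ SUBLS  r2←0x13
2: ✓ MOVLE  r2←0x7a
3: ✓ SUBLE  r2←0x9f
4: ✓ CMP  NZCV=1010
5: ✓ MOVMI  r1←0xa4
6: · MOVGE

EXEC = [1,2,3,5]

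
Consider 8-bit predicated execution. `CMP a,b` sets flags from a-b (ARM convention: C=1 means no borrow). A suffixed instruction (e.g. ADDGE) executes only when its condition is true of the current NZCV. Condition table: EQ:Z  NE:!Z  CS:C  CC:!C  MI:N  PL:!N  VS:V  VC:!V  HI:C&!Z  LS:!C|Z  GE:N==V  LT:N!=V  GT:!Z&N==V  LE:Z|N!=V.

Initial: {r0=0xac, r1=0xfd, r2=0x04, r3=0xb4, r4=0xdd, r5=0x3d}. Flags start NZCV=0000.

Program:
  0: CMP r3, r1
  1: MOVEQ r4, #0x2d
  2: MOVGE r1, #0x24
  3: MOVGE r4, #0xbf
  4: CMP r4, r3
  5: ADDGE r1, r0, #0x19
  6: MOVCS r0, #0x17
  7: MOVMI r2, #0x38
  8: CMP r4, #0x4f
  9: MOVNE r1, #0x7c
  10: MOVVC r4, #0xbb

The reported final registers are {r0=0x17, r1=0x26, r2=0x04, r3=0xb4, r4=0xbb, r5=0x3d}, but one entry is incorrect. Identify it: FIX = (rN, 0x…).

FIX = (r1, 0x7c)

0: ✓ CMP  NZCV=1000
1: · MOVEQ
2: · MOVGE
3: · MOVGE
4: ✓ CMP  NZCV=0010
5: ✓ ADDGE  r1←0xc5
6: ✓ MOVCS  r0←0x17
7: · MOVMI
8: ✓ CMP  NZCV=1010
9: ✓ MOVNE  r1←0x7c
10: ✓ MOVVC  r4←0xbb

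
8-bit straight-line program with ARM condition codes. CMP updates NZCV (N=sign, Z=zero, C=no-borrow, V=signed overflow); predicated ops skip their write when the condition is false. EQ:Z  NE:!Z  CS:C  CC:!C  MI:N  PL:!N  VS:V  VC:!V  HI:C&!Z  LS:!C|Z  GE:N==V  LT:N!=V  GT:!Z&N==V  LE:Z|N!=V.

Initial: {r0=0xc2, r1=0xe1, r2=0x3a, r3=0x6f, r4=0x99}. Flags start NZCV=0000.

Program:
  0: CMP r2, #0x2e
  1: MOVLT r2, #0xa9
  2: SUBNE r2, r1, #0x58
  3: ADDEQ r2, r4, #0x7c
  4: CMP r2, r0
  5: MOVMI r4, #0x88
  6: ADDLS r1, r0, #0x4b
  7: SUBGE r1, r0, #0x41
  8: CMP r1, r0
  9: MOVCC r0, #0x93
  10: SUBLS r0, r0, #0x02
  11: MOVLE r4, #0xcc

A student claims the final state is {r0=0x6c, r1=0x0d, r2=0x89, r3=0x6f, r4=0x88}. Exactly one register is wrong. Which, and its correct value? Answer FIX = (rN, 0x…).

[0] flags=0010 → (cmp)
[1] flags=0010 LT?F → skip
[2] flags=0010 NE?T → r2=0x89
[3] flags=0010 EQ?F → skip
[4] flags=1000 → (cmp)
[5] flags=1000 MI?T → r4=0x88
[6] flags=1000 LS?T → r1=0x0d
[7] flags=1000 GE?F → skip
[8] flags=0000 → (cmp)
[9] flags=0000 CC?T → r0=0x93
[10] flags=0000 LS?T → r0=0x91
[11] flags=0000 LE?F → skip

FIX = (r0, 0x91)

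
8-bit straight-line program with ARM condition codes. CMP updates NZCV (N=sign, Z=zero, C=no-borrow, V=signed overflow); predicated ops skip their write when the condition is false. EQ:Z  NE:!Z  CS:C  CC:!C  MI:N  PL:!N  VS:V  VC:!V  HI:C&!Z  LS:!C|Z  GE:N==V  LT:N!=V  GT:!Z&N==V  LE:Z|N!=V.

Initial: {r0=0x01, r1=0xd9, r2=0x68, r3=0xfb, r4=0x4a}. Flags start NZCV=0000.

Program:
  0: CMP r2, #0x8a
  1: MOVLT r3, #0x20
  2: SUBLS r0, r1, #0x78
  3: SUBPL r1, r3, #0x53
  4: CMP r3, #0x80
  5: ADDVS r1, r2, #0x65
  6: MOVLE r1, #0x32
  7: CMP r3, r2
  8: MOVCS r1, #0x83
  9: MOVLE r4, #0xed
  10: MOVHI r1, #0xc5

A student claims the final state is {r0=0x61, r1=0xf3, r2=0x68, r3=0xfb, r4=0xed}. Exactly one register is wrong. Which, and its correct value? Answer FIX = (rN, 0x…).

FIX = (r1, 0xc5)

[0] flags=1001 → (cmp)
[1] flags=1001 LT?F → skip
[2] flags=1001 LS?T → r0=0x61
[3] flags=1001 PL?F → skip
[4] flags=0010 → (cmp)
[5] flags=0010 VS?F → skip
[6] flags=0010 LE?F → skip
[7] flags=1010 → (cmp)
[8] flags=1010 CS?T → r1=0x83
[9] flags=1010 LE?T → r4=0xed
[10] flags=1010 HI?T → r1=0xc5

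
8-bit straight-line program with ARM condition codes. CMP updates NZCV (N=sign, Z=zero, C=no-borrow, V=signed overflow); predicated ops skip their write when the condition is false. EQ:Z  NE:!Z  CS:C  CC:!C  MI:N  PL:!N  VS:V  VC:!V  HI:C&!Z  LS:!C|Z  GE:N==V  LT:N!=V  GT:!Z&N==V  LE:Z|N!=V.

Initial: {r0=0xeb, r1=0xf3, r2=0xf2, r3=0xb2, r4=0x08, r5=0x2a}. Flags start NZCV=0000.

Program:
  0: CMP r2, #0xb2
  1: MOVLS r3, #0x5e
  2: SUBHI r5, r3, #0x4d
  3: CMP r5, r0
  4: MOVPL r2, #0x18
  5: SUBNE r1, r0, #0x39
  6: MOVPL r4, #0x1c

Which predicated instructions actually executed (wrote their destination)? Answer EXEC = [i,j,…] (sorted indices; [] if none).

0: ✓ CMP  NZCV=0010
1: · MOVLS
2: ✓ SUBHI  r5←0x65
3: ✓ CMP  NZCV=0000
4: ✓ MOVPL  r2←0x18
5: ✓ SUBNE  r1←0xb2
6: ✓ MOVPL  r4←0x1c

EXEC = [2,4,5,6]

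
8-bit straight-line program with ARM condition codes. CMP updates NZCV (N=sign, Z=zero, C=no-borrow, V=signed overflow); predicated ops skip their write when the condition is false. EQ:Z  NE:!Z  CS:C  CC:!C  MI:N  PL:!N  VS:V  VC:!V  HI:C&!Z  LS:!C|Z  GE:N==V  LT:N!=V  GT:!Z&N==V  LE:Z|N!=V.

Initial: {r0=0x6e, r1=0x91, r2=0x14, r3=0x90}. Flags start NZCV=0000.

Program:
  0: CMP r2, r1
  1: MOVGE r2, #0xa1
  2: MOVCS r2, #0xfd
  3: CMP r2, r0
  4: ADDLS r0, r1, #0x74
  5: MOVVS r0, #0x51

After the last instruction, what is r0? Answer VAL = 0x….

[0] flags=1001 → (cmp)
[1] flags=1001 GE?T → r2=0xa1
[2] flags=1001 CS?F → skip
[3] flags=0011 → (cmp)
[4] flags=0011 LS?F → skip
[5] flags=0011 VS?T → r0=0x51

VAL = 0x51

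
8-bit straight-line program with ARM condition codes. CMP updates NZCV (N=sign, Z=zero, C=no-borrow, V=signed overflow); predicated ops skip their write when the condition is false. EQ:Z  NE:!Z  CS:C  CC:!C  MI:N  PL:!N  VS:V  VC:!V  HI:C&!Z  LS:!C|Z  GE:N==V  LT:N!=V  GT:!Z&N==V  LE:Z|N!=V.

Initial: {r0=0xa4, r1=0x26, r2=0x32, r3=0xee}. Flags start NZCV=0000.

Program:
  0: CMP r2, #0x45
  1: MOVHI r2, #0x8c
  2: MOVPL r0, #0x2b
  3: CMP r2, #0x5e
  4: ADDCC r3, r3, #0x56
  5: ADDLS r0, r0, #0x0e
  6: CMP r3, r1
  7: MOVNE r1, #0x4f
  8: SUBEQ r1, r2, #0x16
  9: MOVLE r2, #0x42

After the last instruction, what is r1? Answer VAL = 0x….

VAL = 0x4f

0: ✓ CMP  NZCV=1000
1: · MOVHI
2: · MOVPL
3: ✓ CMP  NZCV=1000
4: ✓ ADDCC  r3←0x44
5: ✓ ADDLS  r0←0xb2
6: ✓ CMP  NZCV=0010
7: ✓ MOVNE  r1←0x4f
8: · SUBEQ
9: · MOVLE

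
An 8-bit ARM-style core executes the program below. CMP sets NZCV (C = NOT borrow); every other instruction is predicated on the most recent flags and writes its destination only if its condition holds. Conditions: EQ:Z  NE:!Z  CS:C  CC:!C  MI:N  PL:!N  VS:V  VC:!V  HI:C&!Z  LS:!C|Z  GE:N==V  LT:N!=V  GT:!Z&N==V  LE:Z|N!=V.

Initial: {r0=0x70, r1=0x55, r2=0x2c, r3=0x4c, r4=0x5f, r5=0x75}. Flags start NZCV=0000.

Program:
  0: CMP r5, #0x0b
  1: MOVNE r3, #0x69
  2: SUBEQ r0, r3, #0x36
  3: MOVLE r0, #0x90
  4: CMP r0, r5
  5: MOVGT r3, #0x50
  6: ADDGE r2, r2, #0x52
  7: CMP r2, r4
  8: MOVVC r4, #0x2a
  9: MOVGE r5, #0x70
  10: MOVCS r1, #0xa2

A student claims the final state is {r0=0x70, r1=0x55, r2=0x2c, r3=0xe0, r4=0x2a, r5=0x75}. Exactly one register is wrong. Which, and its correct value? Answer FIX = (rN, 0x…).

[0] flags=0010 → (cmp)
[1] flags=0010 NE?T → r3=0x69
[2] flags=0010 EQ?F → skip
[3] flags=0010 LE?F → skip
[4] flags=1000 → (cmp)
[5] flags=1000 GT?F → skip
[6] flags=1000 GE?F → skip
[7] flags=1000 → (cmp)
[8] flags=1000 VC?T → r4=0x2a
[9] flags=1000 GE?F → skip
[10] flags=1000 CS?F → skip

FIX = (r3, 0x69)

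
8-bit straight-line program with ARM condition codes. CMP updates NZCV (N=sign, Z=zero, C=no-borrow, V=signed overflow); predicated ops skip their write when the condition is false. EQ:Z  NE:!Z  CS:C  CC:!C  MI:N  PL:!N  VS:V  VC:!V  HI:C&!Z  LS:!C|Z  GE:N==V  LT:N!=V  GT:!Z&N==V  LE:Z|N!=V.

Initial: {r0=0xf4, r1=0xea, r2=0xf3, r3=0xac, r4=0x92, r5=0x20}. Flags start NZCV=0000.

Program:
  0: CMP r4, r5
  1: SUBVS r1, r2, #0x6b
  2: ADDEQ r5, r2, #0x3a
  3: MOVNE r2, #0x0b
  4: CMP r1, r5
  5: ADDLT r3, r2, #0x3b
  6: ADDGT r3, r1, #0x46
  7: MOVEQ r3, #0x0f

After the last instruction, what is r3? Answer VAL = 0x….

VAL = 0x46

0: ✓ CMP  NZCV=0011
1: ✓ SUBVS  r1←0x88
2: · ADDEQ
3: ✓ MOVNE  r2←0x0b
4: ✓ CMP  NZCV=0011
5: ✓ ADDLT  r3←0x46
6: · ADDGT
7: · MOVEQ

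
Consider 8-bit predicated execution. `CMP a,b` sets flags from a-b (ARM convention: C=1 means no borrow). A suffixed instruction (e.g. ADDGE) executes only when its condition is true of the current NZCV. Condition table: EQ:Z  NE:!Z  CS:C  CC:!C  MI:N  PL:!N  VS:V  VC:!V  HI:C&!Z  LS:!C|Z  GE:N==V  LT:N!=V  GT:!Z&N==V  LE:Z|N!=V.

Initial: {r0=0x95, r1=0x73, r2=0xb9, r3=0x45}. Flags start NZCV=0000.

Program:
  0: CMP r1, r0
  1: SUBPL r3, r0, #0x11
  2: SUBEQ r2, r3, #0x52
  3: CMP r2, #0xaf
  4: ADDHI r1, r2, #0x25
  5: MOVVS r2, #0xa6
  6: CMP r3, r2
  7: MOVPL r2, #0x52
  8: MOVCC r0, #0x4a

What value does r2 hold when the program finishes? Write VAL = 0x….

[0] flags=1001 → (cmp)
[1] flags=1001 PL?F → skip
[2] flags=1001 EQ?F → skip
[3] flags=0010 → (cmp)
[4] flags=0010 HI?T → r1=0xde
[5] flags=0010 VS?F → skip
[6] flags=1001 → (cmp)
[7] flags=1001 PL?F → skip
[8] flags=1001 CC?T → r0=0x4a

VAL = 0xb9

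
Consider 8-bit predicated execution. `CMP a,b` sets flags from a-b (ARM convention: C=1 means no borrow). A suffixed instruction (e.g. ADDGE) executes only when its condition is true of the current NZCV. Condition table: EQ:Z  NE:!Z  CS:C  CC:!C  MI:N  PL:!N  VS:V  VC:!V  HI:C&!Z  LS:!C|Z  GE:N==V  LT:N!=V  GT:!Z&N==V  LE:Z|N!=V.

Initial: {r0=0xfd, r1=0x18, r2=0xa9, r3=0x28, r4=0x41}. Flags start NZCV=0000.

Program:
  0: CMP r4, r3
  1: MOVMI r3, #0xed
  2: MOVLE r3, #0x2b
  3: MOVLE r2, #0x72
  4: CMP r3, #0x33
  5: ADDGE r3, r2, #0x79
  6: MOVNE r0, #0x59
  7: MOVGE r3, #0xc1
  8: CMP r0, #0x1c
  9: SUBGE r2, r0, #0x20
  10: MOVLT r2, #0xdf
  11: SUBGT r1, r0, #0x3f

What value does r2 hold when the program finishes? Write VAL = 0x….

[0] flags=0010 → (cmp)
[1] flags=0010 MI?F → skip
[2] flags=0010 LE?F → skip
[3] flags=0010 LE?F → skip
[4] flags=1000 → (cmp)
[5] flags=1000 GE?F → skip
[6] flags=1000 NE?T → r0=0x59
[7] flags=1000 GE?F → skip
[8] flags=0010 → (cmp)
[9] flags=0010 GE?T → r2=0x39
[10] flags=0010 LT?F → skip
[11] flags=0010 GT?T → r1=0x1a

VAL = 0x39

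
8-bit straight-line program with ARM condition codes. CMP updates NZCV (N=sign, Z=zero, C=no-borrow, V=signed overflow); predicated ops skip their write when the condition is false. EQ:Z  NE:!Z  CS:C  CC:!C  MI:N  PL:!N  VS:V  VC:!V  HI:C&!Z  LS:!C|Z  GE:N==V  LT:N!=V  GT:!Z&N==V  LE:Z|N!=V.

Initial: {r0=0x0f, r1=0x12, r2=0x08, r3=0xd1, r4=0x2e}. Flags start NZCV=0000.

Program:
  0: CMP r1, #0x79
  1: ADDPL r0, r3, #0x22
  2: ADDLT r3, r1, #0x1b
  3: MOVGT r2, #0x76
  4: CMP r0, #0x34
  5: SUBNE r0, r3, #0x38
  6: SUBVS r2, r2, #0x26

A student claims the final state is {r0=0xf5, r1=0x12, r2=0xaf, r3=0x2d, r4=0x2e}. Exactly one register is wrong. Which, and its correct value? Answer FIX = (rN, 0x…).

[0] flags=1000 → (cmp)
[1] flags=1000 PL?F → skip
[2] flags=1000 LT?T → r3=0x2d
[3] flags=1000 GT?F → skip
[4] flags=1000 → (cmp)
[5] flags=1000 NE?T → r0=0xf5
[6] flags=1000 VS?F → skip

FIX = (r2, 0x08)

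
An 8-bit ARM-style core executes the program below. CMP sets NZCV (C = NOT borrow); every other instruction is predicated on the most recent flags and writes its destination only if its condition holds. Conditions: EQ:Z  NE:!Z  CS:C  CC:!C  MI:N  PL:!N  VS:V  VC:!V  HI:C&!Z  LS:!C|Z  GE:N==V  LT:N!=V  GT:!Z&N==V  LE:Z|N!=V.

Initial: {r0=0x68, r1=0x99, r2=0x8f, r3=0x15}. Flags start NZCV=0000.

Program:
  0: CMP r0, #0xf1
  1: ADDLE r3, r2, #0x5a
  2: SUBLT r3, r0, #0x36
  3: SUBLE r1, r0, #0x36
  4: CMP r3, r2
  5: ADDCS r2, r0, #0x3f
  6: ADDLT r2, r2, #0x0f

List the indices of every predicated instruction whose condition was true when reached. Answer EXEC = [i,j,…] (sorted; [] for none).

EXEC = []

[0] flags=0000 → (cmp)
[1] flags=0000 LE?F → skip
[2] flags=0000 LT?F → skip
[3] flags=0000 LE?F → skip
[4] flags=1001 → (cmp)
[5] flags=1001 CS?F → skip
[6] flags=1001 LT?F → skip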